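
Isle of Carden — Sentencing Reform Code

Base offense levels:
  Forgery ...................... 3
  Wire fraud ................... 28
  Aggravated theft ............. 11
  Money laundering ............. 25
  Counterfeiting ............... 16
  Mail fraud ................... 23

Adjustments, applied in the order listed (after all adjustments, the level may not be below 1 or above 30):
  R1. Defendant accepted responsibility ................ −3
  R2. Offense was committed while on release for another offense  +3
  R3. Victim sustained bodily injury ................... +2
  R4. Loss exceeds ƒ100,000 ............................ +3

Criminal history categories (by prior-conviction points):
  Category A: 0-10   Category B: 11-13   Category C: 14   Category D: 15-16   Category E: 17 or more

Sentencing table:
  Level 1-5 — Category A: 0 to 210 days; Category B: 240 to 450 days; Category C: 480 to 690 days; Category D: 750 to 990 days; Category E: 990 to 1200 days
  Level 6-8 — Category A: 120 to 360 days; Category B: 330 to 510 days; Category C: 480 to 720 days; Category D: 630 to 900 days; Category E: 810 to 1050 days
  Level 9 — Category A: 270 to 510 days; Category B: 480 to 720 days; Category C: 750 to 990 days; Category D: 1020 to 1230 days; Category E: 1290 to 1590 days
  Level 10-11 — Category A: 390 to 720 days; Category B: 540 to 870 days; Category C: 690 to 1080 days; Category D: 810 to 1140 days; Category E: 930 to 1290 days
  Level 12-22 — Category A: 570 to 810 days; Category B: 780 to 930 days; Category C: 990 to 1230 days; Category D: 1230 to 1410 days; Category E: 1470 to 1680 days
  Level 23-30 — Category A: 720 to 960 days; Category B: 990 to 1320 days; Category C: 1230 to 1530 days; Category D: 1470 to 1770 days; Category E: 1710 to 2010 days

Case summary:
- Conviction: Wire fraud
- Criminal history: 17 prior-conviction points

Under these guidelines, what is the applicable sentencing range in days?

Base offense level for wire fraud: 28.
Final offense level: 28.
Criminal history: 17 prior points → Category E (17+).
Level 28 falls in the 23-30 band.
Grid: Level 23-30 × Category E = 1710-2010 days.

1710-2010 days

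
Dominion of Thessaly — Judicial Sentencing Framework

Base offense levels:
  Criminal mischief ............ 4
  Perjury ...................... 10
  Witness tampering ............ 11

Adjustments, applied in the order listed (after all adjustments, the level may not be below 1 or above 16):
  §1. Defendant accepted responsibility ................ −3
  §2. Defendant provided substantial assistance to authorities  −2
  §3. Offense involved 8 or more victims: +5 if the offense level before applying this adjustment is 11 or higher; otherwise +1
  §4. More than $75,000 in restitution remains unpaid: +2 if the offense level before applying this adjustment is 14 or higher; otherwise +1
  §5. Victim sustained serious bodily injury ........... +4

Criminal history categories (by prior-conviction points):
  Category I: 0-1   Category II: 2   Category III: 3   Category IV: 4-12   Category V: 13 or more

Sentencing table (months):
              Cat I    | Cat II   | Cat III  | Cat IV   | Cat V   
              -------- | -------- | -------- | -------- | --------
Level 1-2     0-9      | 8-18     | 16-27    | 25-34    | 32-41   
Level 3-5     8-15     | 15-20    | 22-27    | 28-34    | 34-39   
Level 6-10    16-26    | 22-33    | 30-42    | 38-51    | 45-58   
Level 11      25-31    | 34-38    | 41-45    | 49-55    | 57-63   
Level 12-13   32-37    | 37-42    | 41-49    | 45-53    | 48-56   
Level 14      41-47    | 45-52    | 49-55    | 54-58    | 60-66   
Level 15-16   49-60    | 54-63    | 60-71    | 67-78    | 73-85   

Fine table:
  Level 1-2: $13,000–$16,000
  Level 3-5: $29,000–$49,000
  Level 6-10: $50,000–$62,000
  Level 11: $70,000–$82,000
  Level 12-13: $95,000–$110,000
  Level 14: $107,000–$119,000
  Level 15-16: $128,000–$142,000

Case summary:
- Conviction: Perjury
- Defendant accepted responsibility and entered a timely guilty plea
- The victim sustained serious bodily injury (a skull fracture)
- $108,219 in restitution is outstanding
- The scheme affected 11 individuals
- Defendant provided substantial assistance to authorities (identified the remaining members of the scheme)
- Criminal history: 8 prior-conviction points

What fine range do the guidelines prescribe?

$70,000–$82,000

Base offense level for perjury: 10.
§1 applies: 10 − 3 = 7.
§2 applies: 7 − 2 = 5.
§3 applies (level before this adjustment is 5 < 11, so +1): 5 + 1 = 6.
§4 applies (level before this adjustment is 6 < 14, so +1): 6 + 1 = 7.
§5 applies: 7 + 4 = 11.
Final offense level: 11.
Level 11 falls in the 11 band.
Fine table: Level 11 → $70,000–$82,000.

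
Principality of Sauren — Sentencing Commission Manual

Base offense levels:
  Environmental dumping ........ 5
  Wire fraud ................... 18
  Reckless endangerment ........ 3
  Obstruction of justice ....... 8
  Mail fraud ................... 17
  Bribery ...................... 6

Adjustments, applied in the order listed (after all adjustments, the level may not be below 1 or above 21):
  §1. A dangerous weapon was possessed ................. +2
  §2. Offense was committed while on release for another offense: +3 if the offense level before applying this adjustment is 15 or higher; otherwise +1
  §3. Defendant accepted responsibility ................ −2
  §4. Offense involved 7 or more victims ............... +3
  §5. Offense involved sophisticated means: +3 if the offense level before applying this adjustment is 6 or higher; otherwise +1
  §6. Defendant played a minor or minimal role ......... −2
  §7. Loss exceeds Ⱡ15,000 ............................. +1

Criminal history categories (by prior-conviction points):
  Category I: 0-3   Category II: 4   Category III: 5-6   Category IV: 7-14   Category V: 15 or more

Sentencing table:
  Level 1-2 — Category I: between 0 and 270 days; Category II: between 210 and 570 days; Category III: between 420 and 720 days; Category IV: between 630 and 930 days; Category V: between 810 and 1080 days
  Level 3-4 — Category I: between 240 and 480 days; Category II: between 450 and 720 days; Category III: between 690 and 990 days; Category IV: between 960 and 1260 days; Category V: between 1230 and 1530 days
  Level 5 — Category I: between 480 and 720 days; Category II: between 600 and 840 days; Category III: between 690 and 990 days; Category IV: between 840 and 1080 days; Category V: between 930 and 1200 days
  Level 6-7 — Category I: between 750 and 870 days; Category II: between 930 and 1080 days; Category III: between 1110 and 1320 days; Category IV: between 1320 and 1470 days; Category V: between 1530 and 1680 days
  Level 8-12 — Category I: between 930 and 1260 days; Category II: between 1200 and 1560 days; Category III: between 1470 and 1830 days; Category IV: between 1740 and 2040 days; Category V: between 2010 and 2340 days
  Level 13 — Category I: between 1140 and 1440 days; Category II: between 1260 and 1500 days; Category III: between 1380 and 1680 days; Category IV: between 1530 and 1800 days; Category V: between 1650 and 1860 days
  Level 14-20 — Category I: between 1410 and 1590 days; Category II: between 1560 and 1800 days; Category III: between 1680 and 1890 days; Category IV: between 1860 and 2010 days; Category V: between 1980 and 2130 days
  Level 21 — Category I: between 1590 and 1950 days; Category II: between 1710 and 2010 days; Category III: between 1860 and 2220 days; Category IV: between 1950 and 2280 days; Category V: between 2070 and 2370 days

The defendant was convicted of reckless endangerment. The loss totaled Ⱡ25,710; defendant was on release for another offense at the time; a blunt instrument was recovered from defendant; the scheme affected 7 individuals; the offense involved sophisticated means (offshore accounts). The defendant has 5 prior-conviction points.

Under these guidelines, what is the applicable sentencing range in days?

1380-1680 days

Base offense level for reckless endangerment: 3.
§1 applies: 3 + 2 = 5.
§2 applies (level before this adjustment is 5 < 15, so +1): 5 + 1 = 6.
§4 applies: 6 + 3 = 9.
§5 applies (level before this adjustment is 9 ≥ 6, so +3): 9 + 3 = 12.
§7 applies: 12 + 1 = 13.
Final offense level: 13.
Criminal history: 5 prior points → Category III (5-6).
Level 13 falls in the 13 band.
Grid: Level 13 × Category III = 1380-1680 days.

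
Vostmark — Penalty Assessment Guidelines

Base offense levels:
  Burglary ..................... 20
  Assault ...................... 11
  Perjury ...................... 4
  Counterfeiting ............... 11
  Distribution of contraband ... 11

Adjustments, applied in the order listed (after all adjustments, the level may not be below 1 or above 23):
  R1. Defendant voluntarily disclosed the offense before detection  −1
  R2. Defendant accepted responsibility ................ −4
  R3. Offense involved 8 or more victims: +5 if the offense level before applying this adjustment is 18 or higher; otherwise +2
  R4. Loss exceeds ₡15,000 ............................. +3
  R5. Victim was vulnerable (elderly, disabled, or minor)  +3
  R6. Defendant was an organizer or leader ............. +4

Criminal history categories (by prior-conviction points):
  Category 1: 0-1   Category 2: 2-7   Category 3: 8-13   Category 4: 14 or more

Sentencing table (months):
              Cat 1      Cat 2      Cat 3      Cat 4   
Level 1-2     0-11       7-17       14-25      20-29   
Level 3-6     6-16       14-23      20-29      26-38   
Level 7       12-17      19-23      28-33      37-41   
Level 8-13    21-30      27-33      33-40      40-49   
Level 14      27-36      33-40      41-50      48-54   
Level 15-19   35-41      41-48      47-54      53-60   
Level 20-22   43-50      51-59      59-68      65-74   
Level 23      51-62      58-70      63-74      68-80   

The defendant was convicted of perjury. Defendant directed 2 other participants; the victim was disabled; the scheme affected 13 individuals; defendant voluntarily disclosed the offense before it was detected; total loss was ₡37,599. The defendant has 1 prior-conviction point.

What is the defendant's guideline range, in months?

Base offense level for perjury: 4.
R1 applies: 4 − 1 = 3.
R2 does not apply.
R3 applies (level before this adjustment is 3 < 18, so +2): 3 + 2 = 5.
R4 applies: 5 + 3 = 8.
R5 applies: 8 + 3 = 11.
R6 applies: 11 + 4 = 15.
Final offense level: 15.
Criminal history: 1 prior point → Category 1 (0-1).
Level 15 falls in the 15-19 band.
Grid: Level 15-19 × Category 1 = 35-41 months.

35-41 months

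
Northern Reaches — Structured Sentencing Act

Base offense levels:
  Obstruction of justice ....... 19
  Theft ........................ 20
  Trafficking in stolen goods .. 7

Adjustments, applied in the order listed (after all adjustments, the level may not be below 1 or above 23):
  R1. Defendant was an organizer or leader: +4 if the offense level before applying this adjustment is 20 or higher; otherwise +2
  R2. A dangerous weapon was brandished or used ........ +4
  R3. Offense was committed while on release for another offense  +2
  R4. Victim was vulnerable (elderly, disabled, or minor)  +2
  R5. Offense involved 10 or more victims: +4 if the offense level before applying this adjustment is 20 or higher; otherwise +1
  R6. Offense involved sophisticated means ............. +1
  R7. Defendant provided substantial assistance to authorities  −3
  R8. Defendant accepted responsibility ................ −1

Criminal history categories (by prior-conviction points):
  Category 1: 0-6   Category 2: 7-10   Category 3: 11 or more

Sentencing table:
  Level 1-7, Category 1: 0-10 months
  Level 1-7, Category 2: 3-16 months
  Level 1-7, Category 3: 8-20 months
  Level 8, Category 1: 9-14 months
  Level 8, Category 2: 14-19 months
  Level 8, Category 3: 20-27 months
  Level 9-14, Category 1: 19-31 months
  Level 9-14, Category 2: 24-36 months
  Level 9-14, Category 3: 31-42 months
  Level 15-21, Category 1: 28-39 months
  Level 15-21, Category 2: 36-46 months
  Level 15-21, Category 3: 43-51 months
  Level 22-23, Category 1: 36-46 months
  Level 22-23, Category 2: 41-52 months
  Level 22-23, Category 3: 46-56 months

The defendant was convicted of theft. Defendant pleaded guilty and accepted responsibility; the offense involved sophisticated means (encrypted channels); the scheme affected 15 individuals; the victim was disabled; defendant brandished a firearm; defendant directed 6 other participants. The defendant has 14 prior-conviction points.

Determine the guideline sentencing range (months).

Base offense level for theft: 20.
R1 applies (level before this adjustment is 20 ≥ 20, so +4): 20 + 4 = 24.
R2 applies: 24 + 4 = 28.
R3 does not apply.
R4 applies: 28 + 2 = 30.
R5 applies (level before this adjustment is 30 ≥ 20, so +4): 30 + 4 = 34.
R6 applies: 34 + 1 = 35.
R7 does not apply.
R8 applies: 35 − 1 = 34.
Level 34 exceeds the maximum of 23; capped at 23.
Final offense level: 23.
Criminal history: 14 prior points → Category 3 (11+).
Level 23 falls in the 22-23 band.
Grid: Level 22-23 × Category 3 = 46-56 months.

46-56 months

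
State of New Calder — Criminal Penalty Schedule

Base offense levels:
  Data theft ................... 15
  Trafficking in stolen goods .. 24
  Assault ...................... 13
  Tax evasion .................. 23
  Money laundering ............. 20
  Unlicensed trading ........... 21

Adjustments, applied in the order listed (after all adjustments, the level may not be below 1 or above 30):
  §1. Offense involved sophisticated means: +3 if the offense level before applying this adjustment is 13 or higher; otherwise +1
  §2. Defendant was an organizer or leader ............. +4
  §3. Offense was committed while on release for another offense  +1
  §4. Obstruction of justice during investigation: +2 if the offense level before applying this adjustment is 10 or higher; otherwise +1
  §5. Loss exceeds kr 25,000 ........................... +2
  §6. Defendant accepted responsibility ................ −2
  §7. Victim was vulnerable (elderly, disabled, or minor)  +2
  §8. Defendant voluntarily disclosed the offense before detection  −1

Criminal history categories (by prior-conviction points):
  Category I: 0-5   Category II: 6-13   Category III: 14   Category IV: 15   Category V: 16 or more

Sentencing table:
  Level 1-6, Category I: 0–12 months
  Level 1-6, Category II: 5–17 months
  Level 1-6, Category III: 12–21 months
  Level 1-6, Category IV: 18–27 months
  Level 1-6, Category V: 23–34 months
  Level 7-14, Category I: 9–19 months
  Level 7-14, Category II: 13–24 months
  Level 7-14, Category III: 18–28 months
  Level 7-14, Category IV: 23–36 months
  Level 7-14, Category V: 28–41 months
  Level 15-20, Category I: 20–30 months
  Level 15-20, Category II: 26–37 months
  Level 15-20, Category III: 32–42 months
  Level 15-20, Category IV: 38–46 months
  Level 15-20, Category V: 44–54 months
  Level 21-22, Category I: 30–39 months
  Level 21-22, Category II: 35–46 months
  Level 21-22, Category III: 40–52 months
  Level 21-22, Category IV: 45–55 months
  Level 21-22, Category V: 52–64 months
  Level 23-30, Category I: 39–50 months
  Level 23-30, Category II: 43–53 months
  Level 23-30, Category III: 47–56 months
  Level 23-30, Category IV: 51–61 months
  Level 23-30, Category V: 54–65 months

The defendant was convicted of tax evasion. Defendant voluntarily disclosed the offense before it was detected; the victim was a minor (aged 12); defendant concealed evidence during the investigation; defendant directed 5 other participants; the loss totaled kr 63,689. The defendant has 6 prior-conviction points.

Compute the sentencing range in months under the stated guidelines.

43-53 months

Base offense level for tax evasion: 23.
§1 does not apply.
§2 applies: 23 + 4 = 27.
§3 does not apply.
§4 applies (level before this adjustment is 27 ≥ 10, so +2): 27 + 2 = 29.
§5 applies: 29 + 2 = 31.
§7 applies: 31 + 2 = 33.
§8 applies: 33 − 1 = 32.
Level 32 exceeds the maximum of 30; capped at 30.
Final offense level: 30.
Criminal history: 6 prior points → Category II (6-13).
Level 30 falls in the 23-30 band.
Grid: Level 23-30 × Category II = 43-53 months.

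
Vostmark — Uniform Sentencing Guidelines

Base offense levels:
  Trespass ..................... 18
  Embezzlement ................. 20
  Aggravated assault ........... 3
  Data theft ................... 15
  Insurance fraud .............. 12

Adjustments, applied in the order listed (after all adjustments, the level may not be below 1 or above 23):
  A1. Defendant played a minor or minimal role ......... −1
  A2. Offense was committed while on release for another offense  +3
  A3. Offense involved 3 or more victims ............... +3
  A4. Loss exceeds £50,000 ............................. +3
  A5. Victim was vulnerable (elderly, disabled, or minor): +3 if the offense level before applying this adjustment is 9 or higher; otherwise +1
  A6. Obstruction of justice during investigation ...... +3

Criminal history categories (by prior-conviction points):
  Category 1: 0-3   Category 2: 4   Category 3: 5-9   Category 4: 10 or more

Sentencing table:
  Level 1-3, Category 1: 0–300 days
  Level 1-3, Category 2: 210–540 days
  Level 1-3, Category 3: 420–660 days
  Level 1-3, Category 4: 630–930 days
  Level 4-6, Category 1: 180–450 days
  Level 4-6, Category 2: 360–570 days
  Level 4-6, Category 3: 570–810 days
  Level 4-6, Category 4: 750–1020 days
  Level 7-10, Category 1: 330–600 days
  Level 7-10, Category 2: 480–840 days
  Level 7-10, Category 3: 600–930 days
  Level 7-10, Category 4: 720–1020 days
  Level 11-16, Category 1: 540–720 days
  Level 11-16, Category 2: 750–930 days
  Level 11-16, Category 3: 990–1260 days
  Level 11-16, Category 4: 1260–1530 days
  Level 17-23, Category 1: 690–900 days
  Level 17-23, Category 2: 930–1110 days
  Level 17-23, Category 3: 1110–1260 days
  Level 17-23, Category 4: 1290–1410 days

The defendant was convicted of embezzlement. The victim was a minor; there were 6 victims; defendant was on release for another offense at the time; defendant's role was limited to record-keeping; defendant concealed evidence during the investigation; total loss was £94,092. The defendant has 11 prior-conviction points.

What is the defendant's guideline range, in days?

1290-1410 days

Base offense level for embezzlement: 20.
A1 applies: 20 − 1 = 19.
A2 applies: 19 + 3 = 22.
A3 applies: 22 + 3 = 25.
A4 applies: 25 + 3 = 28.
A5 applies (level before this adjustment is 28 ≥ 9, so +3): 28 + 3 = 31.
A6 applies: 31 + 3 = 34.
Level 34 exceeds the maximum of 23; capped at 23.
Final offense level: 23.
Criminal history: 11 prior points → Category 4 (10+).
Level 23 falls in the 17-23 band.
Grid: Level 17-23 × Category 4 = 1290-1410 days.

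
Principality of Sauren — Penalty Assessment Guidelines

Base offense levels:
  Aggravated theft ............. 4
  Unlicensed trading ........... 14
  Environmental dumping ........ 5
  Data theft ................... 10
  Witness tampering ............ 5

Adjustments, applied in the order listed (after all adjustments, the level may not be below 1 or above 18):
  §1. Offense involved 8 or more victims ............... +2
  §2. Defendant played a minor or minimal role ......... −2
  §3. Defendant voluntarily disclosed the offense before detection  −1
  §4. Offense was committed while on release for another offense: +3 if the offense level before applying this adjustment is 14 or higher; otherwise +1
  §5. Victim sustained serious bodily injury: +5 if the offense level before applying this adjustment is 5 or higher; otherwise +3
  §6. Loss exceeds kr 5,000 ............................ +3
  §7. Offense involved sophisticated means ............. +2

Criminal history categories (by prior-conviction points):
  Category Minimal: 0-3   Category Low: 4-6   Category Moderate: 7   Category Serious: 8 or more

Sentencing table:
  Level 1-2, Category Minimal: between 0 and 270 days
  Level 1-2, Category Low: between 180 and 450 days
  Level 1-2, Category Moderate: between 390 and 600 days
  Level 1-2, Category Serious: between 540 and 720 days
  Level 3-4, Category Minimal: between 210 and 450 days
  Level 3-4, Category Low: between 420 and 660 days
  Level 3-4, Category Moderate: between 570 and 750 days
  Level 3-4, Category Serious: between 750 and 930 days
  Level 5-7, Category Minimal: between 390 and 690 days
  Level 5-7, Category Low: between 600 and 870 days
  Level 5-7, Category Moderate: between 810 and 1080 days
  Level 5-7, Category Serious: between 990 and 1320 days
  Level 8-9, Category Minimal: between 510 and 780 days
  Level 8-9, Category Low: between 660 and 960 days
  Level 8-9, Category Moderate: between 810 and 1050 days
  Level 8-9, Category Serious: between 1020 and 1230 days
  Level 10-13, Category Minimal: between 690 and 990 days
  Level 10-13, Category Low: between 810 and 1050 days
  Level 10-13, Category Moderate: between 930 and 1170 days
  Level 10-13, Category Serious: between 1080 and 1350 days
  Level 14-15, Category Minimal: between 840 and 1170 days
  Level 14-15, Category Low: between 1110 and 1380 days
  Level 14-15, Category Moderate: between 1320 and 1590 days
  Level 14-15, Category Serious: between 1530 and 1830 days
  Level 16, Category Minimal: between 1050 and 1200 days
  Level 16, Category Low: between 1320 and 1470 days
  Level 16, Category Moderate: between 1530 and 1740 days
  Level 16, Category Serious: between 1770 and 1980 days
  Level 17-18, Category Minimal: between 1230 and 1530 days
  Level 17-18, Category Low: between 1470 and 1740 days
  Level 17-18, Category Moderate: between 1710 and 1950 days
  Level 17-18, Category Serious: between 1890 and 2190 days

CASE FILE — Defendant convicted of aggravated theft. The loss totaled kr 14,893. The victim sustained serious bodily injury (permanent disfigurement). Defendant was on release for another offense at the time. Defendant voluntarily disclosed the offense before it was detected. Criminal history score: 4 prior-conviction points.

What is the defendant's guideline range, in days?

Base offense level for aggravated theft: 4.
§3 applies: 4 − 1 = 3.
§4 applies (level before this adjustment is 3 < 14, so +1): 3 + 1 = 4.
§5 applies (level before this adjustment is 4 < 5, so +3): 4 + 3 = 7.
§6 applies: 7 + 3 = 10.
Final offense level: 10.
Criminal history: 4 prior points → Category Low (4-6).
Level 10 falls in the 10-13 band.
Grid: Level 10-13 × Category Low = 810-1050 days.

810-1050 days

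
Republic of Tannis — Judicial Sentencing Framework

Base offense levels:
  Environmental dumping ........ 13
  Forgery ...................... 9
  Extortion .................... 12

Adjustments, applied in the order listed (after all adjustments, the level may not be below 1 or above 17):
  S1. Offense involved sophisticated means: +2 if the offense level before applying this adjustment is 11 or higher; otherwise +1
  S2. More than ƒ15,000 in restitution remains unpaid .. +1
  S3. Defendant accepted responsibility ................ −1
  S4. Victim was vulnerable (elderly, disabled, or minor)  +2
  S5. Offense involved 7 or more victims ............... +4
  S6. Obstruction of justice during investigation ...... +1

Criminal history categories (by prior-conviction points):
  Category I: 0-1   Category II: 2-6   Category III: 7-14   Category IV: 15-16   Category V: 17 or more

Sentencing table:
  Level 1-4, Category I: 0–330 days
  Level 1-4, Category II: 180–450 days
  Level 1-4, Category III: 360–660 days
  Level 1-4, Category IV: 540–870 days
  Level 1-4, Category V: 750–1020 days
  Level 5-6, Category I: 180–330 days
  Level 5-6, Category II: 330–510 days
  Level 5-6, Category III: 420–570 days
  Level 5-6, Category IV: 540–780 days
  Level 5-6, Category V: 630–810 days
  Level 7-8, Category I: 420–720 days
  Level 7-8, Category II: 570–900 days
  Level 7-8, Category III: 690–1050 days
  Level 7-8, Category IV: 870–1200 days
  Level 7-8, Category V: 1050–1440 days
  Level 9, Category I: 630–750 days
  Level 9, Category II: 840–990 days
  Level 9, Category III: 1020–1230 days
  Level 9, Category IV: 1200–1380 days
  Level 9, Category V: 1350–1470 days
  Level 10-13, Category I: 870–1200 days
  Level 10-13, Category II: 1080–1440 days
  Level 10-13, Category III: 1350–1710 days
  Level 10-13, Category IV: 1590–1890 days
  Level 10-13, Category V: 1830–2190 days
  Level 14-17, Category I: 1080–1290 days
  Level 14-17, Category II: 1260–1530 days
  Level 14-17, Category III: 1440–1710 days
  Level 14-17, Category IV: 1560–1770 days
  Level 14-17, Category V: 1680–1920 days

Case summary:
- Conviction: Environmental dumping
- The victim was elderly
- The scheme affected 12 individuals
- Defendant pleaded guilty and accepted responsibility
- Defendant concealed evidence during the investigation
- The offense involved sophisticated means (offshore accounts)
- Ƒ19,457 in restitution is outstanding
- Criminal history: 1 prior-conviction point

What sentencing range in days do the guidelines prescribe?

Base offense level for environmental dumping: 13.
S1 applies (level before this adjustment is 13 ≥ 11, so +2): 13 + 2 = 15.
S2 applies: 15 + 1 = 16.
S3 applies: 16 − 1 = 15.
S4 applies: 15 + 2 = 17.
S5 applies: 17 + 4 = 21.
S6 applies: 21 + 1 = 22.
Level 22 exceeds the maximum of 17; capped at 17.
Final offense level: 17.
Criminal history: 1 prior point → Category I (0-1).
Level 17 falls in the 14-17 band.
Grid: Level 14-17 × Category I = 1080-1290 days.

1080-1290 days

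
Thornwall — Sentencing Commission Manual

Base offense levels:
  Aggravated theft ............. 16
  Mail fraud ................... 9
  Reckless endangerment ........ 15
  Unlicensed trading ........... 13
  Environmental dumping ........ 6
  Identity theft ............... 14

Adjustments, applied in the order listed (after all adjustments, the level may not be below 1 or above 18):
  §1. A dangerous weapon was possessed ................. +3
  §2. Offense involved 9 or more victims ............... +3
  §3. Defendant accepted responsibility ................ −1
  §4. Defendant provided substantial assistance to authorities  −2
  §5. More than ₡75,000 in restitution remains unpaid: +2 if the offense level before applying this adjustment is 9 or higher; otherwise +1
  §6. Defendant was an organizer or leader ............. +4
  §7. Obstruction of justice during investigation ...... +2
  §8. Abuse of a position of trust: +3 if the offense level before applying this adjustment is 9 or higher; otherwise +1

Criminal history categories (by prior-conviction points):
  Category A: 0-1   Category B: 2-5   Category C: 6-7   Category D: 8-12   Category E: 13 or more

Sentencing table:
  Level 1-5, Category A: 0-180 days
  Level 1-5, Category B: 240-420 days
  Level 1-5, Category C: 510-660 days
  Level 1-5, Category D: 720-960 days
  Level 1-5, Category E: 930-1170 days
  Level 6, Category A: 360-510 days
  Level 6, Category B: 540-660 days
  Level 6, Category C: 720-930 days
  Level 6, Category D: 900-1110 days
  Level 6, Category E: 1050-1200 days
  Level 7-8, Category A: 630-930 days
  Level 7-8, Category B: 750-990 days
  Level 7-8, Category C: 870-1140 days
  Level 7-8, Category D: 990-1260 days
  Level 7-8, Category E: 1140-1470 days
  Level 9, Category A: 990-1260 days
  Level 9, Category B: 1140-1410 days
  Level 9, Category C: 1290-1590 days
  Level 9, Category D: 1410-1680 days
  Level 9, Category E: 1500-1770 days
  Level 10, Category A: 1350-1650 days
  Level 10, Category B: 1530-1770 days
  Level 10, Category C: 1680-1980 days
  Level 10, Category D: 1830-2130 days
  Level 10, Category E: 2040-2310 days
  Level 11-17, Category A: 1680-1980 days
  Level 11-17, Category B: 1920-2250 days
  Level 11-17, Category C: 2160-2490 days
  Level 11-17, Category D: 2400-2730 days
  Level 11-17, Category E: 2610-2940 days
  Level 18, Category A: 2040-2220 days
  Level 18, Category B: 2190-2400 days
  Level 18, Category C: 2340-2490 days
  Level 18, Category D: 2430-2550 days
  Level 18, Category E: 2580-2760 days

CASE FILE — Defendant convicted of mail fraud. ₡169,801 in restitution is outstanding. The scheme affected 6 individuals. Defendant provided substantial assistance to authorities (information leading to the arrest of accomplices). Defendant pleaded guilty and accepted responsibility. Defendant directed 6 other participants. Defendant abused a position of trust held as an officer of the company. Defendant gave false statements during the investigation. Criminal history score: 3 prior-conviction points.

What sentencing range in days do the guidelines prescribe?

1920-2250 days

Base offense level for mail fraud: 9.
§2 does not apply.
§3 applies: 9 − 1 = 8.
§4 applies: 8 − 2 = 6.
§5 applies (level before this adjustment is 6 < 9, so +1): 6 + 1 = 7.
§6 applies: 7 + 4 = 11.
§7 applies: 11 + 2 = 13.
§8 applies (level before this adjustment is 13 ≥ 9, so +3): 13 + 3 = 16.
Final offense level: 16.
Criminal history: 3 prior points → Category B (2-5).
Level 16 falls in the 11-17 band.
Grid: Level 11-17 × Category B = 1920-2250 days.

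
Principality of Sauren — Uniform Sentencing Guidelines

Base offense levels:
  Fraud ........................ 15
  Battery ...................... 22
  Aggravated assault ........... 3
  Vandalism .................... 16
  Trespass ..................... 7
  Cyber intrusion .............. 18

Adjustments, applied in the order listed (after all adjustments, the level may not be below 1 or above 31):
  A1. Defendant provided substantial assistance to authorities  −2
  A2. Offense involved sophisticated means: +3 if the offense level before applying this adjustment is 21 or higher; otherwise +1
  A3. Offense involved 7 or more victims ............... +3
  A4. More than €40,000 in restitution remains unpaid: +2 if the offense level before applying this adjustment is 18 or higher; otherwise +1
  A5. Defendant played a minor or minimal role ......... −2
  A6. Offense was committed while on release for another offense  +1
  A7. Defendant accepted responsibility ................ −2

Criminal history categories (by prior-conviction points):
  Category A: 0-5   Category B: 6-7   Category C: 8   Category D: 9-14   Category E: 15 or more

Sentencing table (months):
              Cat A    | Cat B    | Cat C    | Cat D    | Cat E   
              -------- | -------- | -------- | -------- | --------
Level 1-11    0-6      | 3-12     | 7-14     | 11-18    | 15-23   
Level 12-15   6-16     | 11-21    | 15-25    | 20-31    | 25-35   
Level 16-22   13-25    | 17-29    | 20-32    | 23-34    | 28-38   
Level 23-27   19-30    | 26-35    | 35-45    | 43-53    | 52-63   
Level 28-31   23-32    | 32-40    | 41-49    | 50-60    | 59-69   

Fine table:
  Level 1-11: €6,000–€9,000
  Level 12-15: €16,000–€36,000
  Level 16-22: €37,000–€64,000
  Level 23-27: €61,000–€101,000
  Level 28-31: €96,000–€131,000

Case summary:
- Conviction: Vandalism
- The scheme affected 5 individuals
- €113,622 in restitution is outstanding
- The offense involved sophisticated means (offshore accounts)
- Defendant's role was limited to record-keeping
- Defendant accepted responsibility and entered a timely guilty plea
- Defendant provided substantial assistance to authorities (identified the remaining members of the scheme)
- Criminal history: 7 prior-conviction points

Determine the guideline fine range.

€16,000–€36,000

Base offense level for vandalism: 16.
A1 applies: 16 − 2 = 14.
A2 applies (level before this adjustment is 14 < 21, so +1): 14 + 1 = 15.
A3 does not apply.
A4 applies (level before this adjustment is 15 < 18, so +1): 15 + 1 = 16.
A5 applies: 16 − 2 = 14.
A6 does not apply.
A7 applies: 14 − 2 = 12.
Final offense level: 12.
Level 12 falls in the 12-15 band.
Fine table: Level 12-15 → €16,000–€36,000.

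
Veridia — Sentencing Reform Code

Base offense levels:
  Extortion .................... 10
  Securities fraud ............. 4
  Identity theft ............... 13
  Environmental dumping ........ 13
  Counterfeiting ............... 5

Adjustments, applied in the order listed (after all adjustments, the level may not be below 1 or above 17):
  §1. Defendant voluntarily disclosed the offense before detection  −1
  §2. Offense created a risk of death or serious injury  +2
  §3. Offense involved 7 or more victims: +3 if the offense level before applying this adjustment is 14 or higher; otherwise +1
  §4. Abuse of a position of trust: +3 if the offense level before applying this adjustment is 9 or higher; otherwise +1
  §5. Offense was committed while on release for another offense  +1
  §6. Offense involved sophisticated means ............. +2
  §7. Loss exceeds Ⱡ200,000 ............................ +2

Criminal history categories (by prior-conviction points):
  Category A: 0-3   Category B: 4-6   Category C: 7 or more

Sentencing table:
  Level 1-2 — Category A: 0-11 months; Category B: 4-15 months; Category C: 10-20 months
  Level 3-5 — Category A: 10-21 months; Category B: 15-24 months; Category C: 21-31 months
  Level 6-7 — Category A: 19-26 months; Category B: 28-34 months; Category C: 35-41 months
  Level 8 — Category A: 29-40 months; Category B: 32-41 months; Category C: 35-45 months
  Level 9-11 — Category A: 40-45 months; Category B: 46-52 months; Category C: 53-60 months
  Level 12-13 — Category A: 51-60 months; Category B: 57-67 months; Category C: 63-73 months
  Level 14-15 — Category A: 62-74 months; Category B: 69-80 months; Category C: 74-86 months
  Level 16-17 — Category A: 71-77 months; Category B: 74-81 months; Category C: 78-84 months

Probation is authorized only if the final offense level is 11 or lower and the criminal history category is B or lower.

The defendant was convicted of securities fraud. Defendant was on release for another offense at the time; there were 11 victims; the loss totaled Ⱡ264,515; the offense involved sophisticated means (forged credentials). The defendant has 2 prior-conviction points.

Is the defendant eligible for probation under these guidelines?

Yes

Base offense level for securities fraud: 4.
§1 does not apply.
§2 does not apply.
§3 applies (level before this adjustment is 4 < 14, so +1): 4 + 1 = 5.
§4 does not apply.
§5 applies: 5 + 1 = 6.
§6 applies: 6 + 2 = 8.
§7 applies: 8 + 2 = 10.
Final offense level: 10.
Criminal history: 2 prior points → Category A (0-3).
Level 10 falls in the 9-11 band.
Grid: Level 9-11 × Category A = 40-45 months.
Probation check: level 10 ≤ 11 and category A ≤ B → eligible.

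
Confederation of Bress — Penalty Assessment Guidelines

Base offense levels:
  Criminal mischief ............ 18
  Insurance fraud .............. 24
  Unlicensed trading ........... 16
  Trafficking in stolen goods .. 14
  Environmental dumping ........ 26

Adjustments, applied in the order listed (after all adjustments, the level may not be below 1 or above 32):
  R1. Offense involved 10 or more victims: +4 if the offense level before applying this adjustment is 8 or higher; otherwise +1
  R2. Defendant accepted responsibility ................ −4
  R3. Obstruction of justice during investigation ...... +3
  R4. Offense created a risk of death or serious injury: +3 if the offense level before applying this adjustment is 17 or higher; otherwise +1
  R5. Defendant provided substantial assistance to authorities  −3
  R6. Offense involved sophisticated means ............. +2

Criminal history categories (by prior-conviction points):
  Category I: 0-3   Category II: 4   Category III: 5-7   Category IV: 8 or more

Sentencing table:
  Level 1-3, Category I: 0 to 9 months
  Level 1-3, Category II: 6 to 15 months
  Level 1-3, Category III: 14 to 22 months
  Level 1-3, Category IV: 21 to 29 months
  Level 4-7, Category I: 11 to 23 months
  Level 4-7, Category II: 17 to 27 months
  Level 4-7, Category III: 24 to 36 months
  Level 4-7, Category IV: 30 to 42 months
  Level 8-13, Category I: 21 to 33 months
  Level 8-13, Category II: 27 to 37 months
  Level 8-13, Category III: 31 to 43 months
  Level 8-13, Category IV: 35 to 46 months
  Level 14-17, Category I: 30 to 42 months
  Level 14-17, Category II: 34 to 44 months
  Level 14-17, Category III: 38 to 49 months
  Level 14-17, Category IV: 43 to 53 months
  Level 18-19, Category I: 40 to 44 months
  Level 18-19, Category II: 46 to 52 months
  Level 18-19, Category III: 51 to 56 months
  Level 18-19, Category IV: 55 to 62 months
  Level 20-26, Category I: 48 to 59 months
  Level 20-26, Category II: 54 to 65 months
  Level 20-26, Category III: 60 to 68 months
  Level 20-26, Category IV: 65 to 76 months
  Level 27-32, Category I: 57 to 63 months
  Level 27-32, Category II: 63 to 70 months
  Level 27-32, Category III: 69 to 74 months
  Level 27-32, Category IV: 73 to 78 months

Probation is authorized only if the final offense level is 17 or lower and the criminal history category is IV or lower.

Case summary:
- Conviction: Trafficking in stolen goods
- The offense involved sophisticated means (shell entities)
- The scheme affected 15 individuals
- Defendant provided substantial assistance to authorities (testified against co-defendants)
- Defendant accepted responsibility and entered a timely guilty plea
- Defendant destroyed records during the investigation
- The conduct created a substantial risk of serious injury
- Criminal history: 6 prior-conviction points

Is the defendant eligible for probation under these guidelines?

Base offense level for trafficking in stolen goods: 14.
R1 applies (level before this adjustment is 14 ≥ 8, so +4): 14 + 4 = 18.
R2 applies: 18 − 4 = 14.
R3 applies: 14 + 3 = 17.
R4 applies (level before this adjustment is 17 ≥ 17, so +3): 17 + 3 = 20.
R5 applies: 20 − 3 = 17.
R6 applies: 17 + 2 = 19.
Final offense level: 19.
Criminal history: 6 prior points → Category III (5-7).
Level 19 falls in the 18-19 band.
Grid: Level 18-19 × Category III = 51-56 months.
Probation check: level 19 > 17 and category III ≤ IV → not eligible.

No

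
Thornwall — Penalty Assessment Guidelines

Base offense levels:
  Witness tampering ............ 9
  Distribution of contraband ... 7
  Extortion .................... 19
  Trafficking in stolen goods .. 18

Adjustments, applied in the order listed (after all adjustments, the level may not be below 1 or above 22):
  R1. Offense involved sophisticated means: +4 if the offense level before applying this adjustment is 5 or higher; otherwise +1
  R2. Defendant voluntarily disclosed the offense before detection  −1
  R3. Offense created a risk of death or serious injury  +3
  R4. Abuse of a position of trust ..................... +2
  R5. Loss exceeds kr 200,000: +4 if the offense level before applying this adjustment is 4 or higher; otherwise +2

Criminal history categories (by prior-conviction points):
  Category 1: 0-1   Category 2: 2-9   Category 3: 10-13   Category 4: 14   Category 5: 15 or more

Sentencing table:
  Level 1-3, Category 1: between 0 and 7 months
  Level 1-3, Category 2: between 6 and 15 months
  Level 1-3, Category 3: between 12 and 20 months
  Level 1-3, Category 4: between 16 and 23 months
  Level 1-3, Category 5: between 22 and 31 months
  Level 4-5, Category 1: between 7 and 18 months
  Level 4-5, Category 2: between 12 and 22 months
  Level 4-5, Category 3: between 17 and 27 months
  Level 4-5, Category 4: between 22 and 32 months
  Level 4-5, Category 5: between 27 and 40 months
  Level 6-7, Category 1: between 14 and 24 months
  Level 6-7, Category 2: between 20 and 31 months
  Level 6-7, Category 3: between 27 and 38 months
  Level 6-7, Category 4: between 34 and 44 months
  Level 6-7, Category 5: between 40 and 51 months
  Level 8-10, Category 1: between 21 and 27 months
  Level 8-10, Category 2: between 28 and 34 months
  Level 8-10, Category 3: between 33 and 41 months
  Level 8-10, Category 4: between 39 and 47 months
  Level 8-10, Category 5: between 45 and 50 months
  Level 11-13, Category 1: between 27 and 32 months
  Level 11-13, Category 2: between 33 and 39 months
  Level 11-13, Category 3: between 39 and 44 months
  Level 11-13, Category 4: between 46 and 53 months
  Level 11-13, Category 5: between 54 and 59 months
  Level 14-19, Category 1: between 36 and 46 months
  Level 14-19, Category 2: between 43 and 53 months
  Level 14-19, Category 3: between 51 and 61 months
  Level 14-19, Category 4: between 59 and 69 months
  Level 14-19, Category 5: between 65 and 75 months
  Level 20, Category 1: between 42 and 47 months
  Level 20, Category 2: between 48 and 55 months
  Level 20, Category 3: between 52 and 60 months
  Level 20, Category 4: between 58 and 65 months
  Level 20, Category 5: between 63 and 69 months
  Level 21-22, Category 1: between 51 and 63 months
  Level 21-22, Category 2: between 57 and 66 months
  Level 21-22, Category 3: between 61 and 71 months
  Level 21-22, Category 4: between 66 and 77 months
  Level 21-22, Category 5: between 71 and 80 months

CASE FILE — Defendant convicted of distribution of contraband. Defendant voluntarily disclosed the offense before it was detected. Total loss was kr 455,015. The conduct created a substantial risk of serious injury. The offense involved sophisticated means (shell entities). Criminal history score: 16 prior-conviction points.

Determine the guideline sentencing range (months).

Base offense level for distribution of contraband: 7.
R1 applies (level before this adjustment is 7 ≥ 5, so +4): 7 + 4 = 11.
R2 applies: 11 − 1 = 10.
R3 applies: 10 + 3 = 13.
R5 applies (level before this adjustment is 13 ≥ 4, so +4): 13 + 4 = 17.
Final offense level: 17.
Criminal history: 16 prior points → Category 5 (15+).
Level 17 falls in the 14-19 band.
Grid: Level 14-19 × Category 5 = 65-75 months.

65-75 months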